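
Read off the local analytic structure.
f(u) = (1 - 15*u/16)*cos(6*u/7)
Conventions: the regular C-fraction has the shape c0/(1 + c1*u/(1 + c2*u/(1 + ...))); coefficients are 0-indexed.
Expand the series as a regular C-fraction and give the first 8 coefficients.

Taylor coefficients (expand at 0): a_0 = 1, a_1 = -15/16, a_2 = -18/49, a_3 = 135/392, a_4 = 54/2401, a_5 = -405/19208, a_6 = -324/588245, a_7 = 243/470596.
c0 = a_0 = 1. Peel one level at a time: if S = 1 + c*u/S' with S'(0) = 1, then c is the u-coefficient of S and S' = c*u/(S - 1).
S_1 = c0/f = 1 + (15/16)*u + (15633/12544)*u^2 + ...; c1 = 15/16.
S_2 = c1*u/(S_1 - 1) = 1 + (-5211/3920)*u + (31266/60025)*u^2 + ...; c2 = -5211/3920.
S_3 = c2*u/(S_2 - 1) = 1 + (96/245)*u + (-2560/28371)*u^2 + ...; c3 = 96/245.
S_4 = c3*u/(S_3 - 1) = 1 + (400/1737)*u + (-491375/3017169)*u^2 + ...; c4 = 400/1737.
S_5 = c4*u/(S_4 - 1) = 1 + (19655/27792)*u + (121720891/181574400)*u^2 + ...; c5 = 19655/27792.
S_6 = c5*u/(S_5 - 1) = 1 + (-365162673/385238000)*u + (5708588067009/579719986890625)*u^2 + ...; c6 = -365162673/385238000.
S_7 = c6*u/(S_6 - 1) = 1 + (250128/24077375)*u + ...; c7 = 250128/24077375.

The regular C-fraction coefficients are [1, 15/16, -5211/3920, 96/245, 400/1737, 19655/27792, -365162673/385238000, 250128/24077375].


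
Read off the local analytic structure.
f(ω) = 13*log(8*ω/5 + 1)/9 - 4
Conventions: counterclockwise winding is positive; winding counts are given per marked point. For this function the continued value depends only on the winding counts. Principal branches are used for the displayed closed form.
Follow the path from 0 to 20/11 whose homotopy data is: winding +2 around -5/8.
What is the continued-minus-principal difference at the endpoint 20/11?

The rational part is single-valued and drops out of the difference; each branch term changes only by its own monodromy.
(13/9)*log(1 - ω/(-5/8)): each positive loop around -5/8 adds 2*pi*i to the log, so winding +2 contributes (13/9)*(2)*2*pi*i = (52/9)*pi*i.
Summing the contributions at ω = 20/11 gives (52/9)*pi*i.

Continued minus principal equals (52/9)*pi*i.


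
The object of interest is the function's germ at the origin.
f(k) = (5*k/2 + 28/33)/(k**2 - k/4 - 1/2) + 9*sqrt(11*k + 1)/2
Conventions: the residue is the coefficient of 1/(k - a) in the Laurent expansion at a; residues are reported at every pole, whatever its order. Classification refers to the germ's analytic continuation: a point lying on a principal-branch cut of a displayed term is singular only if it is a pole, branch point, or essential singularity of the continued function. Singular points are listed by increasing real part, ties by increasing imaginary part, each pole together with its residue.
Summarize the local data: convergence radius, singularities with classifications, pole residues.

Radius of convergence at 0: 1/11.
At 1/8 - (1/8)*sqrt(33): a pole of order 1; residue 5/4 - (613/4356)*sqrt(33).
At -1/11: an algebraic (square-root) branch point.
At 1/8 + (1/8)*sqrt(33): a pole of order 1; residue 5/4 + (613/4356)*sqrt(33).

Denominator factor (k**2 - k/4 - 1/2): discriminant 33/16, real irrational roots 1/8 + (1/8)*sqrt(33) and 1/8 - (1/8)*sqrt(33); poles of order 1, moduli 1/8 + (1/8)*sqrt(33) and -1/8 + (1/8)*sqrt(33).
Branch term (9/2)*sqrt(1 - k/(-1/11)): its argument vanishes at k = -1/11, a square-root branch point, modulus 1/11.
The radius of convergence is the smallest modulus among the singular points: 1/11.
The branch term is analytic at 1/8 - (1/8)*sqrt(33) and contributes nothing to the residue; only the rational part matters.
The factor k**2 - k/4 - 1/2 splits as (k - a)(k - a') with a = 1/8 - (1/8)*sqrt(33), a' = 1/8 + (1/8)*sqrt(33). At the order-1 pole a set g(k) = (k - a)*(rational part) = [5*k/2 + 28/33] / (k - a').
Simple pole: residue = g(a) at a = 1/8 - (1/8)*sqrt(33), which is 5/4 - (613/4356)*sqrt(33).
The branch term is analytic at 1/8 + (1/8)*sqrt(33) and contributes nothing to the residue; only the rational part matters.
The factor k**2 - k/4 - 1/2 splits as (k - a)(k - a') with a = 1/8 + (1/8)*sqrt(33), a' = 1/8 - (1/8)*sqrt(33). At the order-1 pole a set g(k) = (k - a)*(rational part) = [5*k/2 + 28/33] / (k - a').
Simple pole: residue = g(a) at a = 1/8 + (1/8)*sqrt(33), which is 5/4 + (613/4356)*sqrt(33).
List the singular points by increasing real part (a conjugate pair: the negative imaginary part first).


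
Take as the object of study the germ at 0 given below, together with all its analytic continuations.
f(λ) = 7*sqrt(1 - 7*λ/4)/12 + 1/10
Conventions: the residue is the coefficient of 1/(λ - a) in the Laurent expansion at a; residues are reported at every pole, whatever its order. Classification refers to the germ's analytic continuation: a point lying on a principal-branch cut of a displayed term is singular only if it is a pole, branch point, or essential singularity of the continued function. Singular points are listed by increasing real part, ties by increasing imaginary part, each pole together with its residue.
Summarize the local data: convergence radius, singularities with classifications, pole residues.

Radius of convergence at 0: 4/7.
At 4/7: an algebraic (square-root) branch point.

Branch term (7/12)*sqrt(1 - λ/(4/7)): its argument vanishes at λ = 4/7, a square-root branch point, modulus 4/7.
The radius of convergence is the smallest modulus among the singular points: 4/7.


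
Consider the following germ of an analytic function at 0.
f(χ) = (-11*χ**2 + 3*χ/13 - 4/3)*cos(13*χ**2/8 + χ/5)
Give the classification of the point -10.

The point is a regular point.

There is no denominator, hence no pole anywhere.
The factor cos(13*χ**2/8 + χ/5) is entire.
So the germ continues analytically to -10.


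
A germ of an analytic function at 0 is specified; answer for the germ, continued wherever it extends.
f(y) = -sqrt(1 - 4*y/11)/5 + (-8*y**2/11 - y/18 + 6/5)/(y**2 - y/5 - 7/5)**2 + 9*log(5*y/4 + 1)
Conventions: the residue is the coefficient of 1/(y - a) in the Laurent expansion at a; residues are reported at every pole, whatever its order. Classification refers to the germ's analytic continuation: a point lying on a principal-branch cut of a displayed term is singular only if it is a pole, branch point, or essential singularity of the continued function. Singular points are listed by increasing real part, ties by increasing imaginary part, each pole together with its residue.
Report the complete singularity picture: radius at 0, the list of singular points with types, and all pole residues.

Radius of convergence at 0: 4/5.
At 1/10 - (1/10)*sqrt(141): a pole of order 2; residue (109525/3936438)*sqrt(141).
At -4/5: a logarithmic branch point.
At 1/10 + (1/10)*sqrt(141): a pole of order 2; residue -(109525/3936438)*sqrt(141).
At 11/4: an algebraic (square-root) branch point.

Denominator factor (y**2 - y/5 - 7/5)^2: discriminant 141/25, real irrational roots 1/10 + (1/10)*sqrt(141) and 1/10 - (1/10)*sqrt(141); poles of order 2, moduli 1/10 + (1/10)*sqrt(141) and -1/10 + (1/10)*sqrt(141).
Branch term (9)*log(1 - y/(-4/5)): its argument vanishes at y = -4/5, a logarithmic branch point, modulus 4/5.
Branch term (-1/5)*sqrt(1 - y/(11/4)): its argument vanishes at y = 11/4, a square-root branch point, modulus 11/4.
The radius of convergence is the smallest modulus among the singular points: 4/5.
The branch terms are analytic at 1/10 - (1/10)*sqrt(141) and contribute nothing to the residue; only the rational part matters.
The factor y**2 - y/5 - 7/5 splits as (y - a)(y - a') with a = 1/10 - (1/10)*sqrt(141), a' = 1/10 + (1/10)*sqrt(141). At the order-2 pole a set g(y) = (y - a)^2*(rational part) = [-8*y**2/11 - y/18 + 6/5] / (y - a')^2.
Order-2 pole: residue = g'(a); g'(1/10 - (1/10)*sqrt(141)) = (109525/3936438)*sqrt(141), so the residue is (109525/3936438)*sqrt(141).
The branch terms are analytic at 1/10 + (1/10)*sqrt(141) and contribute nothing to the residue; only the rational part matters.
The factor y**2 - y/5 - 7/5 splits as (y - a)(y - a') with a = 1/10 + (1/10)*sqrt(141), a' = 1/10 - (1/10)*sqrt(141). At the order-2 pole a set g(y) = (y - a)^2*(rational part) = [-8*y**2/11 - y/18 + 6/5] / (y - a')^2.
Order-2 pole: residue = g'(a); g'(1/10 + (1/10)*sqrt(141)) = -(109525/3936438)*sqrt(141), so the residue is -(109525/3936438)*sqrt(141).
List the singular points by increasing real part (a conjugate pair: the negative imaginary part first).


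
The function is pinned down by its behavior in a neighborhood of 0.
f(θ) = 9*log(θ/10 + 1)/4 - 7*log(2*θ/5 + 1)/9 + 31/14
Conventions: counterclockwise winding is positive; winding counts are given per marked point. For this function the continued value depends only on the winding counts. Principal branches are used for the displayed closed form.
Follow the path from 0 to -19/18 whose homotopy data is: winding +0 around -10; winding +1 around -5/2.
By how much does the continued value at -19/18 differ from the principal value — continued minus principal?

The rational part is single-valued and drops out of the difference; each branch term changes only by its own monodromy.
(9/4)*log(1 - θ/(-10)): winding 0 around -10, so this term returns to its principal value, contribution 0.
(-7/9)*log(1 - θ/(-5/2)): each positive loop around -5/2 adds 2*pi*i to the log, so winding +1 contributes (-7/9)*(1)*2*pi*i = -(14/9)*pi*i.
Summing the contributions at θ = -19/18 gives -(14/9)*pi*i.

Continued minus principal equals -(14/9)*pi*i.


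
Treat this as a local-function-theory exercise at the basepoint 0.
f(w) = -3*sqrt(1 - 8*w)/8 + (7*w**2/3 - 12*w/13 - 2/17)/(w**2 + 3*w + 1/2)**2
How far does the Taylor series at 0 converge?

Denominator factor (w**2 + 3*w + 1/2)^2: discriminant 7, real irrational roots -3/2 + (1/2)*sqrt(7) and -3/2 - (1/2)*sqrt(7); poles of order 2, moduli 3/2 - (1/2)*sqrt(7) and 3/2 + (1/2)*sqrt(7).
Branch term (-3/8)*sqrt(1 - w/(1/8)): its argument vanishes at w = 1/8, a square-root branch point, modulus 1/8.
The radius of convergence is the smallest modulus among the singular points: 1/8.

The radius of convergence is 1/8.


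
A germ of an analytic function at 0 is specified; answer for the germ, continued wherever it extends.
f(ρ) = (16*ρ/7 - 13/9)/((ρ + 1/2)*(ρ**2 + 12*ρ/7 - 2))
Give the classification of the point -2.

The point is a regular point.

Denominator factors: ρ + 1/2 = -3/2 at ρ = -2; ρ**2 + 12*ρ/7 - 2 = -10/7 at ρ = -2 — none vanishes.
So the germ continues analytically to -2.


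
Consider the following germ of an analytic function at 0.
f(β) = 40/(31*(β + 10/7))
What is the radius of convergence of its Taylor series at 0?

Denominator factor (β + 10/7): pole of order 1 at -10/7, modulus 10/7.
The radius of convergence is the smallest modulus among the singular points: 10/7.

The radius of convergence is 10/7.


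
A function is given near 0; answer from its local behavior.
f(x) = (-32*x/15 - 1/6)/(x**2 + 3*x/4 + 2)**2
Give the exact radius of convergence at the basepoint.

Denominator factor (x**2 + 3*x/4 + 2)^2: discriminant -119/16, complex-conjugate roots (-3/8) + ((1/8)*sqrt(119))*i and (-3/8) - ((1/8)*sqrt(119))*i; poles of order 2, moduli sqrt(2) and sqrt(2).
The radius of convergence is the smallest modulus among the singular points: sqrt(2).

The radius of convergence is sqrt(2).


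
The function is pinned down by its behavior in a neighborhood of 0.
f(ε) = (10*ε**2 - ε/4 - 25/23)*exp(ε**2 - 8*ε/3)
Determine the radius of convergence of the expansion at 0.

The radius of convergence is infinite.

The factor exp(ε**2 - 8*ε/3) is entire and contributes no finite singular point.
The polynomial part has no poles.
No finite singular points: the Taylor series at 0 converges everywhere.


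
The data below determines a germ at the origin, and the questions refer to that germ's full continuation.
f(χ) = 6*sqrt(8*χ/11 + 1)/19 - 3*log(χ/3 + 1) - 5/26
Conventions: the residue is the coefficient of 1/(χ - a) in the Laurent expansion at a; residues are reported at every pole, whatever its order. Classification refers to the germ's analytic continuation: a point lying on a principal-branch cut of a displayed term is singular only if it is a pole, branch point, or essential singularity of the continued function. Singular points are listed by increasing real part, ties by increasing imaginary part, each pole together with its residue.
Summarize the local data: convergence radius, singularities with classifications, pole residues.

Radius of convergence at 0: 11/8.
At -3: a logarithmic branch point.
At -11/8: an algebraic (square-root) branch point.

Branch term (-3)*log(1 - χ/(-3)): its argument vanishes at χ = -3, a logarithmic branch point, modulus 3.
Branch term (6/19)*sqrt(1 - χ/(-11/8)): its argument vanishes at χ = -11/8, a square-root branch point, modulus 11/8.
The radius of convergence is the smallest modulus among the singular points: 11/8.
List the singular points by increasing real part (a conjugate pair: the negative imaginary part first).


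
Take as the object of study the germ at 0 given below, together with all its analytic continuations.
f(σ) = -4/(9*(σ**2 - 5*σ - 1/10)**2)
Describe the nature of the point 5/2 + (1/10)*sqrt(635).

The denominator factor σ**2 - 5*σ - 1/10 vanishes at 5/2 + (1/10)*sqrt(635) and appears to the power 2; the numerator there equals -4/9, nonzero, and no other factor vanishes.
Hence a pole whose order is the multiplicity, 2.

The point is a pole of order 2.


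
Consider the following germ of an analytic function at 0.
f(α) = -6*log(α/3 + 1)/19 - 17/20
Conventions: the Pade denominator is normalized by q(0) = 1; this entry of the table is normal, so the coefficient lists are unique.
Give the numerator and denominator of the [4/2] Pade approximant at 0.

Taylor coefficients needed (expand at 0): a_0 = -17/20, a_1 = -2/19, a_2 = 1/57, a_3 = -2/513, a_4 = 1/1026, a_5 = -2/7695, a_6 = 1/13851.
Write the denominator as Q(α) = 1 + q1*α + q2*α^2. Requiring Q*f - P = O(α^7) with deg P <= 4 kills the coefficients of α^5..α^6 in Q*f:
  α^5: a_5 + q1*a_4 + q2*a_3 = 0, i.e. -2/7695 + (1/1026)*q1 + (-2/513)*q2 = 0.
  α^6: a_6 + q1*a_5 + q2*a_4 = 0, i.e. 1/13851 + (-2/7695)*q1 + (1/1026)*q2 = 0.
Solving this linear system: q1 = 4/9, q2 = 2/45.
The numerator is Q*f truncated at degree 4: P0 = a_0 = -17/20; P1 = a_1 + q1*a_0 = -413/855; P2 = a_2 + q1*a_1 + q2*a_0 = -191/2850; P3 = a_3 + q1*a_2 + q2*a_1 = -2/2565; P4 = a_4 + q1*a_3 + q2*a_2 = 1/46170.

The Pade approximant has numerator coefficients [-17/20, -413/855, -191/2850, -2/2565, 1/46170]; denominator coefficients [1, 4/9, 2/45].


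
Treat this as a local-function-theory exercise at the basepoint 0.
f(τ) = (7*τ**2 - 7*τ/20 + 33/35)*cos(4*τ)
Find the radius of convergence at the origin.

The radius of convergence is infinite.

The factor cos(4*τ) is entire and contributes no finite singular point.
The polynomial part has no poles.
No finite singular points: the Taylor series at 0 converges everywhere.


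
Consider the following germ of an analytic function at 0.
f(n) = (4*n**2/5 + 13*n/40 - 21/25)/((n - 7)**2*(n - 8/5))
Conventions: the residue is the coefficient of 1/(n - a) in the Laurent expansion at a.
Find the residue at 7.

At the order-2 pole 7 set g(n) = (n - (7))^2*f(n) = (4*n**2/5 + 13*n/40 - 21/25)/(n - 8/5).
Order-2 pole: residue = g'(a); g'(7) = 20/27, so the residue is 20/27.

The residue is 20/27.


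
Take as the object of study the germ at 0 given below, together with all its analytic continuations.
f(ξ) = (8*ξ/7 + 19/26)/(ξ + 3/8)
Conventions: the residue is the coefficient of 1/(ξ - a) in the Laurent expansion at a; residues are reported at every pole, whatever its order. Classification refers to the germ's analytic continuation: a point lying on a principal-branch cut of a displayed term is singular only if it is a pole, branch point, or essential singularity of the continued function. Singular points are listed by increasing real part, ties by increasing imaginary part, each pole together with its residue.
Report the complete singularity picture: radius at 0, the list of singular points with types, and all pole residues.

Denominator factor (ξ + 3/8): pole of order 1 at -3/8, modulus 3/8.
The radius of convergence is the smallest modulus among the singular points: 3/8.
At the order-1 pole -3/8 set g(ξ) = (ξ - (-3/8))*f(ξ) = 8*ξ/7 + 19/26.
Simple pole: residue = g(a) at a = -3/8, which is 55/182.

Radius of convergence at 0: 3/8.
At -3/8: a pole of order 1; residue 55/182.


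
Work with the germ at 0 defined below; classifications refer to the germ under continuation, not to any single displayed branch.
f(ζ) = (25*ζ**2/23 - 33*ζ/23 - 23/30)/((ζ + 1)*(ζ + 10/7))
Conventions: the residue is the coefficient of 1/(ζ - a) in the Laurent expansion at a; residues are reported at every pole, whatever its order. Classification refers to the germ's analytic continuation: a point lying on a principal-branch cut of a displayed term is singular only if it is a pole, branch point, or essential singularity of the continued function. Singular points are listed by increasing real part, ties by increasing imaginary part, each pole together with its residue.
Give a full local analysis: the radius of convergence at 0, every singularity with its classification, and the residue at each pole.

Radius of convergence at 0: 1.
At -10/7: a pole of order 1; residue -118379/14490.
At -1: a pole of order 1; residue 8477/2070.

Denominator factor (ζ + 1): pole of order 1 at -1, modulus 1.
Denominator factor (ζ + 10/7): pole of order 1 at -10/7, modulus 10/7.
The radius of convergence is the smallest modulus among the singular points: 1.
At the order-1 pole -10/7 set g(ζ) = (ζ - (-10/7))*f(ζ) = (25*ζ**2/23 - 33*ζ/23 - 23/30)/(ζ + 1).
Simple pole: residue = g(a) at a = -10/7, which is -118379/14490.
At the order-1 pole -1 set g(ζ) = (ζ - (-1))*f(ζ) = (25*ζ**2/23 - 33*ζ/23 - 23/30)/(ζ + 10/7).
Simple pole: residue = g(a) at a = -1, which is 8477/2070.
List the singular points by increasing real part (a conjugate pair: the negative imaginary part first).


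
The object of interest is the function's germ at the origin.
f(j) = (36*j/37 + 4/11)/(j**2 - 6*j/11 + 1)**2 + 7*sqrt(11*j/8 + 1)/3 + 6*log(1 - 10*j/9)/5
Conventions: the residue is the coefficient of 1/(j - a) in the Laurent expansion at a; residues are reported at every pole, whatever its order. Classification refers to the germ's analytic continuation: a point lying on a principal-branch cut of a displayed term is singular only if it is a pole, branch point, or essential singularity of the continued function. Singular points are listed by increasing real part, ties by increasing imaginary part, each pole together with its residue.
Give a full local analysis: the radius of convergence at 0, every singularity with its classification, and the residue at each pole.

Radius of convergence at 0: 8/11.
At -8/11: an algebraic (square-root) branch point.
At (3/11) - ((4/11)*sqrt(7))*i: a pole of order 2; residue ((121/1813)*sqrt(7))*i.
At (3/11) + ((4/11)*sqrt(7))*i: a pole of order 2; residue -((121/1813)*sqrt(7))*i.
At 9/10: a logarithmic branch point.

Denominator factor (j**2 - 6*j/11 + 1)^2: discriminant -448/121, complex-conjugate roots (3/11) + ((4/11)*sqrt(7))*i and (3/11) - ((4/11)*sqrt(7))*i; poles of order 2, moduli 1 and 1.
Branch term (7/3)*sqrt(1 - j/(-8/11)): its argument vanishes at j = -8/11, a square-root branch point, modulus 8/11.
Branch term (6/5)*log(1 - j/(9/10)): its argument vanishes at j = 9/10, a logarithmic branch point, modulus 9/10.
The radius of convergence is the smallest modulus among the singular points: 8/11.
The branch terms are analytic at (3/11) - ((4/11)*sqrt(7))*i and contribute nothing to the residue; only the rational part matters.
The factor j**2 - 6*j/11 + 1 splits as (j - a)(j - a') with a = (3/11) - ((4/11)*sqrt(7))*i, a' = (3/11) + ((4/11)*sqrt(7))*i. At the order-2 pole a set g(j) = (j - a)^2*(rational part) = [36*j/37 + 4/11] / (j - a')^2.
Order-2 pole: residue = g'(a); g'((3/11) - ((4/11)*sqrt(7))*i) = ((121/1813)*sqrt(7))*i, so the residue is ((121/1813)*sqrt(7))*i.
The branch terms are analytic at (3/11) + ((4/11)*sqrt(7))*i and contribute nothing to the residue; only the rational part matters.
The factor j**2 - 6*j/11 + 1 splits as (j - a)(j - a') with a = (3/11) + ((4/11)*sqrt(7))*i, a' = (3/11) - ((4/11)*sqrt(7))*i. At the order-2 pole a set g(j) = (j - a)^2*(rational part) = [36*j/37 + 4/11] / (j - a')^2.
Order-2 pole: residue = g'(a); g'((3/11) + ((4/11)*sqrt(7))*i) = -((121/1813)*sqrt(7))*i, so the residue is -((121/1813)*sqrt(7))*i.
List the singular points by increasing real part (a conjugate pair: the negative imaginary part first).


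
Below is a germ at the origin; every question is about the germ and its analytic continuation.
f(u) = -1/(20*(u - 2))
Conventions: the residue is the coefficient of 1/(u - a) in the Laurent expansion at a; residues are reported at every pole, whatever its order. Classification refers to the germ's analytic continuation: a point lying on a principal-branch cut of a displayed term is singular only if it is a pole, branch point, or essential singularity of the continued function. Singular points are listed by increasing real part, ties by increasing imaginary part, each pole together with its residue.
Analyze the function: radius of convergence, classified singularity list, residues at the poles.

Radius of convergence at 0: 2.
At 2: a pole of order 1; residue -1/20.

Denominator factor (u - 2): pole of order 1 at 2, modulus 2.
The radius of convergence is the smallest modulus among the singular points: 2.
At the order-1 pole 2 set g(u) = (u - (2))*f(u) = -1/20.
Simple pole: residue = g(a) at a = 2, which is -1/20.


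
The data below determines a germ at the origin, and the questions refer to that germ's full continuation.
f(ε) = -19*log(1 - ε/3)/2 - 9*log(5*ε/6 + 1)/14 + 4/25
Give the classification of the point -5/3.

There is no denominator, hence no pole anywhere.
Branch term log(1 - ε/(3)): argument at -5/3 is 14/9, nonzero, so -5/3 is not its branch point (a point on a principal cut is still regular for the continued germ).
Branch term log(1 - ε/(-6/5)): argument at -5/3 is -7/18, nonzero, so -5/3 is not its branch point (a point on a principal cut is still regular for the continued germ).
So the germ continues analytically to -5/3.

The point is a regular point.


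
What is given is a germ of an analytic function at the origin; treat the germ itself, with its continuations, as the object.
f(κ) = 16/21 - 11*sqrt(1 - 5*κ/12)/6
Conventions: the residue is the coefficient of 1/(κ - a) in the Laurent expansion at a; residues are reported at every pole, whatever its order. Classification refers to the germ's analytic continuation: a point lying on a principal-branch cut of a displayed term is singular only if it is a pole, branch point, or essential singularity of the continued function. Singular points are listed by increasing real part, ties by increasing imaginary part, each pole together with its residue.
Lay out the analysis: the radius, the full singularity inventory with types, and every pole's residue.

Radius of convergence at 0: 12/5.
At 12/5: an algebraic (square-root) branch point.

Branch term (-11/6)*sqrt(1 - κ/(12/5)): its argument vanishes at κ = 12/5, a square-root branch point, modulus 12/5.
The radius of convergence is the smallest modulus among the singular points: 12/5.


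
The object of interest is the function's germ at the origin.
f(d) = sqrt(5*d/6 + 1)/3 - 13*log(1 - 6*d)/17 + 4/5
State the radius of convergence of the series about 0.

Branch term (-13/17)*log(1 - d/(1/6)): its argument vanishes at d = 1/6, a logarithmic branch point, modulus 1/6.
Branch term (1/3)*sqrt(1 - d/(-6/5)): its argument vanishes at d = -6/5, a square-root branch point, modulus 6/5.
The radius of convergence is the smallest modulus among the singular points: 1/6.

The radius of convergence is 1/6.


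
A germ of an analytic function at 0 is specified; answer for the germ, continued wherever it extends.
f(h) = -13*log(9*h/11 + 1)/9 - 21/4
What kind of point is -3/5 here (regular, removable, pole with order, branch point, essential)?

There is no denominator, hence no pole anywhere.
Branch term log(1 - h/(-11/9)): argument at -3/5 is 28/55, nonzero, so -3/5 is not its branch point (a point on a principal cut is still regular for the continued germ).
So the germ continues analytically to -3/5.

The point is a regular point.


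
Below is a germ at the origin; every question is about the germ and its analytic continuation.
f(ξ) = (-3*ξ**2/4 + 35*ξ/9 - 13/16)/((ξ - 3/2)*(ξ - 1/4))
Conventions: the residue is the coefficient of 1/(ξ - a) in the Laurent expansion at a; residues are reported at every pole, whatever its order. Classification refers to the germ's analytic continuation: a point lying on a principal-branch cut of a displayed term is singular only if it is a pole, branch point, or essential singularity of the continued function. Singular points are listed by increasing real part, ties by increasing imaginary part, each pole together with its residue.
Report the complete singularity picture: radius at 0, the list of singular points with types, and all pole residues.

Radius of convergence at 0: 1/4.
At 1/4: a pole of order 1; residue -13/144.
At 3/2: a pole of order 1; residue 8/3.

Denominator factor (ξ - 3/2): pole of order 1 at 3/2, modulus 3/2.
Denominator factor (ξ - 1/4): pole of order 1 at 1/4, modulus 1/4.
The radius of convergence is the smallest modulus among the singular points: 1/4.
At the order-1 pole 1/4 set g(ξ) = (ξ - (1/4))*f(ξ) = (-3*ξ**2/4 + 35*ξ/9 - 13/16)/(ξ - 3/2).
Simple pole: residue = g(a) at a = 1/4, which is -13/144.
At the order-1 pole 3/2 set g(ξ) = (ξ - (3/2))*f(ξ) = (-3*ξ**2/4 + 35*ξ/9 - 13/16)/(ξ - 1/4).
Simple pole: residue = g(a) at a = 3/2, which is 8/3.
List the singular points by increasing real part (a conjugate pair: the negative imaginary part first).


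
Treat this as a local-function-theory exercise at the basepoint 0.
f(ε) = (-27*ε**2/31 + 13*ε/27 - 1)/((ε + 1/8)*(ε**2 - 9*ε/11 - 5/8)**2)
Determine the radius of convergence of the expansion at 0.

Denominator factor (ε + 1/8): pole of order 1 at -1/8, modulus 1/8.
Denominator factor (ε**2 - 9*ε/11 - 5/8)^2: discriminant 767/242, real irrational roots 9/22 + (1/44)*sqrt(1534) and 9/22 - (1/44)*sqrt(1534); poles of order 2, moduli 9/22 + (1/44)*sqrt(1534) and -9/22 + (1/44)*sqrt(1534).
The radius of convergence is the smallest modulus among the singular points: 1/8.

The radius of convergence is 1/8.


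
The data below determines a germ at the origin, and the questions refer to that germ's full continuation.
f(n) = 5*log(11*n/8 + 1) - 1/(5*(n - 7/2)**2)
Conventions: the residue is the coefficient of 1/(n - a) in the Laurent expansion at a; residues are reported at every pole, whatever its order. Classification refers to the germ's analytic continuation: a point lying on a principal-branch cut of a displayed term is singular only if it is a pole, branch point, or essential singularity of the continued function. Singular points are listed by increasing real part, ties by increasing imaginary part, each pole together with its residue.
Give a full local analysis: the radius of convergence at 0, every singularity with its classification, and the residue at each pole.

Denominator factor (n - 7/2)^2: pole of order 2 at 7/2, modulus 7/2.
Branch term (5)*log(1 - n/(-8/11)): its argument vanishes at n = -8/11, a logarithmic branch point, modulus 8/11.
The radius of convergence is the smallest modulus among the singular points: 8/11.
The branch term is analytic at 7/2 and contributes nothing to the residue; only the rational part matters.
At the order-2 pole 7/2 set g(n) = (n - (7/2))^2*(rational part) = -1/5.
Order-2 pole: residue = g'(a); g'(7/2) = 0, so the residue is 0.
List the singular points by increasing real part (a conjugate pair: the negative imaginary part first).

Radius of convergence at 0: 8/11.
At -8/11: a logarithmic branch point.
At 7/2: a pole of order 2; residue 0.


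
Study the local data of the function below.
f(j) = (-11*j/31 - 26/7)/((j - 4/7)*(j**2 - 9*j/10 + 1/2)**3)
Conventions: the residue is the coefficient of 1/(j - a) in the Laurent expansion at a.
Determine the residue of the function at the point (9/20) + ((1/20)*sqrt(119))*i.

The residue is (420175000/6531111) - ((92083925000/38082908241)*sqrt(119))*i.


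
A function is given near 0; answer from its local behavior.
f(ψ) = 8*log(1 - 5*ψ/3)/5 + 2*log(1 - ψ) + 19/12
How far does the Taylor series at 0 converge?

The radius of convergence is 3/5.

Branch term (2)*log(1 - ψ/(1)): its argument vanishes at ψ = 1, a logarithmic branch point, modulus 1.
Branch term (8/5)*log(1 - ψ/(3/5)): its argument vanishes at ψ = 3/5, a logarithmic branch point, modulus 3/5.
The radius of convergence is the smallest modulus among the singular points: 3/5.


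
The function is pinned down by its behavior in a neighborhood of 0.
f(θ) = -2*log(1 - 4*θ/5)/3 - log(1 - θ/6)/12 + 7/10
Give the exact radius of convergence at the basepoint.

Branch term (-2/3)*log(1 - θ/(5/4)): its argument vanishes at θ = 5/4, a logarithmic branch point, modulus 5/4.
Branch term (-1/12)*log(1 - θ/(6)): its argument vanishes at θ = 6, a logarithmic branch point, modulus 6.
The radius of convergence is the smallest modulus among the singular points: 5/4.

The radius of convergence is 5/4.


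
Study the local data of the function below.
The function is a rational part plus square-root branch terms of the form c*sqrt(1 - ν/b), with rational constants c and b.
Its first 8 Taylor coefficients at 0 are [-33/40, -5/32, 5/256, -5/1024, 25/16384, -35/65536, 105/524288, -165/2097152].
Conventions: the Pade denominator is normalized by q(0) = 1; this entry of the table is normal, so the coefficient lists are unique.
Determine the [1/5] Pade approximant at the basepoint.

The Pade approximant has numerator coefficients [-33/40, -4949605303/14241807040]; denominator coefficients [1, 82555241/356045176, -14412725/712090352, 38783975/11393445632, -58940225/91147565056, 76096475/729180520448].

Taylor coefficients needed (read off): a_0 = -33/40, a_1 = -5/32, a_2 = 5/256, a_3 = -5/1024, a_4 = 25/16384, a_5 = -35/65536, a_6 = 105/524288.
Write the denominator as Q(ν) = 1 + q1*ν + q2*ν^2 + q3*ν^3 + q4*ν^4 + q5*ν^5. Requiring Q*f - P = O(ν^7) with deg P <= 1 kills the coefficients of ν^2..ν^6 in Q*f:
  ν^2: a_2 + q1*a_1 + q2*a_0 = 0, i.e. 5/256 + (-5/32)*q1 + (-33/40)*q2 = 0.
  ν^3: a_3 + q1*a_2 + q2*a_1 + q3*a_0 = 0, i.e. -5/1024 + (5/256)*q1 + (-5/32)*q2 + (-33/40)*q3 = 0.
  ν^4: a_4 + q1*a_3 + q2*a_2 + q3*a_1 + q4*a_0 = 0, i.e. 25/16384 + (-5/1024)*q1 + (5/256)*q2 + (-5/32)*q3 + (-33/40)*q4 = 0.
  ν^5: a_5 + q1*a_4 + q2*a_3 + q3*a_2 + q4*a_1 + q5*a_0 = 0, i.e. -35/65536 + (25/16384)*q1 + (-5/1024)*q2 + (5/256)*q3 + (-5/32)*q4 + (-33/40)*q5 = 0.
  ν^6: a_6 + q1*a_5 + q2*a_4 + q3*a_3 + q4*a_2 + q5*a_1 = 0, i.e. 105/524288 + (-35/65536)*q1 + (25/16384)*q2 + (-5/1024)*q3 + (5/256)*q4 + (-5/32)*q5 = 0.
Solving this linear system: q1 = 82555241/356045176, q2 = -14412725/712090352, q3 = 38783975/11393445632, q4 = -58940225/91147565056, q5 = 76096475/729180520448.
The numerator is Q*f truncated at degree 1: P0 = a_0 = -33/40; P1 = a_1 + q1*a_0 = -4949605303/14241807040.


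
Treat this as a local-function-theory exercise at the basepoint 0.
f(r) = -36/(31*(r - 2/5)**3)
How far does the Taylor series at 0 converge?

The radius of convergence is 2/5.

Denominator factor (r - 2/5)^3: pole of order 3 at 2/5, modulus 2/5.
The radius of convergence is the smallest modulus among the singular points: 2/5.


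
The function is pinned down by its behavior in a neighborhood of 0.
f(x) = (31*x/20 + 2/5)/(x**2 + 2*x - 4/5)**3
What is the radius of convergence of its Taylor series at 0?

Denominator factor (x**2 + 2*x - 4/5)^3: discriminant 36/5, real irrational roots -1 + (3/5)*sqrt(5) and -1 - (3/5)*sqrt(5); poles of order 3, moduli -1 + (3/5)*sqrt(5) and 1 + (3/5)*sqrt(5).
The radius of convergence is the smallest modulus among the singular points: -1 + (3/5)*sqrt(5).

The radius of convergence is -1 + (3/5)*sqrt(5).


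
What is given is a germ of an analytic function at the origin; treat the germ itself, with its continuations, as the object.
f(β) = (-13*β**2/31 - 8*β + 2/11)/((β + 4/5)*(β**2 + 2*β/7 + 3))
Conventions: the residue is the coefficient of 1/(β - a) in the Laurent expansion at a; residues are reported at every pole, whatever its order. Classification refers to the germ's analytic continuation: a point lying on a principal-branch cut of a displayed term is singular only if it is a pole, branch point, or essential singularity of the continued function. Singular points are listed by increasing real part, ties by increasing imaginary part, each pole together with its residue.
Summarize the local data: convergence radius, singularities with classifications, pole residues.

Denominator factor (β + 4/5): pole of order 1 at -4/5, modulus 4/5.
Denominator factor (β**2 + 2*β/7 + 3): discriminant -584/49, complex-conjugate roots (-1/7) + ((1/7)*sqrt(146))*i and (-1/7) - ((1/7)*sqrt(146))*i; poles of order 1, moduli sqrt(3) and sqrt(3).
The radius of convergence is the smallest modulus among the singular points: 4/5.
At the order-1 pole -4/5 set g(β) = (β - (-4/5))*f(β) = (-13*β**2/31 - 8*β + 2/11)/(β**2 + 2*β/7 + 3).
Simple pole: residue = g(a) at a = -4/5, which is 376754/203577.
The factor β**2 + 2*β/7 + 3 splits as (β - a)(β - a') with a = (-1/7) - ((1/7)*sqrt(146))*i, a' = (-1/7) + ((1/7)*sqrt(146))*i. At the order-1 pole a set g(β) = (β - a)*f(β) = [(-13*β**2/31 - 8*β + 2/11)/(β + 4/5)] / (β - a').
Simple pole: residue = g(a) at a = (-1/7) - ((1/7)*sqrt(146))*i, which is (-462125/407154) - ((9103795/59444484)*sqrt(146))*i.
The factor β**2 + 2*β/7 + 3 splits as (β - a)(β - a') with a = (-1/7) + ((1/7)*sqrt(146))*i, a' = (-1/7) - ((1/7)*sqrt(146))*i. At the order-1 pole a set g(β) = (β - a)*f(β) = [(-13*β**2/31 - 8*β + 2/11)/(β + 4/5)] / (β - a').
Simple pole: residue = g(a) at a = (-1/7) + ((1/7)*sqrt(146))*i, which is (-462125/407154) + ((9103795/59444484)*sqrt(146))*i.
List the singular points by increasing real part (a conjugate pair: the negative imaginary part first).

Radius of convergence at 0: 4/5.
At -4/5: a pole of order 1; residue 376754/203577.
At (-1/7) - ((1/7)*sqrt(146))*i: a pole of order 1; residue (-462125/407154) - ((9103795/59444484)*sqrt(146))*i.
At (-1/7) + ((1/7)*sqrt(146))*i: a pole of order 1; residue (-462125/407154) + ((9103795/59444484)*sqrt(146))*i.


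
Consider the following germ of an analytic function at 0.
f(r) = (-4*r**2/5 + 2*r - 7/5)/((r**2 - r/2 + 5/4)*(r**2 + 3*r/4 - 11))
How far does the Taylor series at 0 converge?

The radius of convergence is (1/2)*sqrt(5).

Denominator factor (r**2 - r/2 + 5/4): discriminant -19/4, complex-conjugate roots (1/4) + ((1/4)*sqrt(19))*i and (1/4) - ((1/4)*sqrt(19))*i; poles of order 1, moduli (1/2)*sqrt(5) and (1/2)*sqrt(5).
Denominator factor (r**2 + 3*r/4 - 11): discriminant 713/16, real irrational roots -3/8 + (1/8)*sqrt(713) and -3/8 - (1/8)*sqrt(713); poles of order 1, moduli -3/8 + (1/8)*sqrt(713) and 3/8 + (1/8)*sqrt(713).
The radius of convergence is the smallest modulus among the singular points: (1/2)*sqrt(5).


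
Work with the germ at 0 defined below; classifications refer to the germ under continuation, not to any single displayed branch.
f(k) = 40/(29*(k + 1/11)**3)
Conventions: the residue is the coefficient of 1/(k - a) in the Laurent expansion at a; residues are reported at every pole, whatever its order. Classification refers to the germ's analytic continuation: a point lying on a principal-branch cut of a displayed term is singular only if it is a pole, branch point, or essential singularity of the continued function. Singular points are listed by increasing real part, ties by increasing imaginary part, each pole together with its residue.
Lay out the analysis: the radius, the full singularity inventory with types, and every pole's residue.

Radius of convergence at 0: 1/11.
At -1/11: a pole of order 3; residue 0.

Denominator factor (k + 1/11)^3: pole of order 3 at -1/11, modulus 1/11.
The radius of convergence is the smallest modulus among the singular points: 1/11.
At the order-3 pole -1/11 set g(k) = (k - (-1/11))^3*f(k) = 40/29.
Order-3 pole: residue = g''(a)/2; g''(-1/11) = 0, so the residue is 0.


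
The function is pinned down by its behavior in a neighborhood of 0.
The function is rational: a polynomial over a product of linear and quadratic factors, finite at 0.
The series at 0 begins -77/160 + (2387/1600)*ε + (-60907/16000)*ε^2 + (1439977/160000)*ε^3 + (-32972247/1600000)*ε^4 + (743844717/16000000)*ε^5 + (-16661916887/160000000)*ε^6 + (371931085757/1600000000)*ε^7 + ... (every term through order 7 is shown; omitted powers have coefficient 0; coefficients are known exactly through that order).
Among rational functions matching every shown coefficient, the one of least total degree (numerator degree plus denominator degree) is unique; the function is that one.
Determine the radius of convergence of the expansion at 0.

No rational of total degree below 3 reproduces all 8 coefficients; solving the [0/3] Pade equations on them gives f(ε) = 7/(8*(ε + 10/11)*(ε**2 - 4*ε - 2)), whose expansion matches every shown term.
Denominator factor (ε**2 - 4*ε - 2): discriminant 24, real irrational roots 2 + sqrt(6) and 2 - sqrt(6); poles of order 1, moduli 2 + sqrt(6) and -2 + sqrt(6).
Denominator factor (ε + 10/11): pole of order 1 at -10/11, modulus 10/11.
The radius of convergence is the smallest modulus among the singular points: -2 + sqrt(6).

The radius of convergence is -2 + sqrt(6).


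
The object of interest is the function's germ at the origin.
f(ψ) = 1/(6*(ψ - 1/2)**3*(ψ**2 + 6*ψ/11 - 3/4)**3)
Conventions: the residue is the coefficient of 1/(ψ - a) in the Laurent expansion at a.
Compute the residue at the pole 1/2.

At the order-3 pole 1/2 set g(ψ) = (ψ - (1/2))^3*f(ψ) = 1/(6*(ψ**2 + 6*ψ/11 - 3/4)**3).
Order-3 pole: residue = g''(a)/2; g''(1/2) = -25789456/3125, so the residue is -12894728/3125.

The residue is -12894728/3125.


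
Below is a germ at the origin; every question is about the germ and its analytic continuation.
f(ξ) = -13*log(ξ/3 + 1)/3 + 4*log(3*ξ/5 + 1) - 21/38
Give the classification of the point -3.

The point is a logarithmic branch point.

The term (-13/3)*log(1 - ξ/(-3)) has argument 1 - -3/(-3) = 0 at -3: a logarithmic (infinitely-sheeted) branch point; the remaining terms are analytic or single-valued there.


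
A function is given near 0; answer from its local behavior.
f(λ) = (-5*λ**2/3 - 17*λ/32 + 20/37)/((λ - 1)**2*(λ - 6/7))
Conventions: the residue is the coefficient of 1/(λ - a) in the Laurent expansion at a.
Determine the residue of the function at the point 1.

The residue is 96187/1776.

At the order-2 pole 1 set g(λ) = (λ - (1))^2*f(λ) = (-5*λ**2/3 - 17*λ/32 + 20/37)/(λ - 6/7).
Order-2 pole: residue = g'(a); g'(1) = 96187/1776, so the residue is 96187/1776.


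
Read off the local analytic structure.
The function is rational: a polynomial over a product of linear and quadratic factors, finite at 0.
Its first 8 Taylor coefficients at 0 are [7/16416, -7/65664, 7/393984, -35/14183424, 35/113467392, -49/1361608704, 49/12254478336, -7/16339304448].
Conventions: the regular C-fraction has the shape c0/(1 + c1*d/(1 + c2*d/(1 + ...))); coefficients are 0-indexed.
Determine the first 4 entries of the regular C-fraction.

Taylor coefficients (read off): a_0 = 7/16416, a_1 = -7/65664, a_2 = 7/393984, a_3 = -35/14183424.
c0 = a_0 = 7/16416. Peel one level at a time: if S = 1 + c*d/S' with S'(0) = 1, then c is the d-coefficient of S and S' = c*d/(S - 1).
S_1 = c0/f = 1 + (1/4)*d + (1/48)*d^2 + ...; c1 = 1/4.
S_2 = c1*d/(S_1 - 1) = 1 + (-1/12)*d + (1/216)*d^2 + ...; c2 = -1/12.
S_3 = c2*d/(S_2 - 1) = 1 + (1/18)*d + ...; c3 = 1/18.

The regular C-fraction coefficients are [7/16416, 1/4, -1/12, 1/18].


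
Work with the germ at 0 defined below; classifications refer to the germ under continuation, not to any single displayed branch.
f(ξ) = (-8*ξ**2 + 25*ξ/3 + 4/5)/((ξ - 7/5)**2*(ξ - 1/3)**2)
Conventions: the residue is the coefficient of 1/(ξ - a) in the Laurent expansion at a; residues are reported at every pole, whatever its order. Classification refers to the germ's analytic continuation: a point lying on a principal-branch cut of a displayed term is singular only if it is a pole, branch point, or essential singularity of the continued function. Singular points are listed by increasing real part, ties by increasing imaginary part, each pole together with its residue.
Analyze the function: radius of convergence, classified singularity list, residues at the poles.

Denominator factor (ξ - 7/5)^2: pole of order 2 at 7/5, modulus 7/5.
Denominator factor (ξ - 1/3)^2: pole of order 2 at 1/3, modulus 1/3.
The radius of convergence is the smallest modulus among the singular points: 1/3.
At the order-2 pole 1/3 set g(ξ) = (ξ - (1/3))^2*f(ξ) = (-8*ξ**2 + 25*ξ/3 + 4/5)/(ξ - 7/5)**2.
Order-2 pole: residue = g'(a); g'(1/3) = 14475/2048, so the residue is 14475/2048.
At the order-2 pole 7/5 set g(ξ) = (ξ - (7/5))^2*f(ξ) = (-8*ξ**2 + 25*ξ/3 + 4/5)/(ξ - 1/3)**2.
Order-2 pole: residue = g'(a); g'(7/5) = -14475/2048, so the residue is -14475/2048.
List the singular points by increasing real part (a conjugate pair: the negative imaginary part first).

Radius of convergence at 0: 1/3.
At 1/3: a pole of order 2; residue 14475/2048.
At 7/5: a pole of order 2; residue -14475/2048.
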